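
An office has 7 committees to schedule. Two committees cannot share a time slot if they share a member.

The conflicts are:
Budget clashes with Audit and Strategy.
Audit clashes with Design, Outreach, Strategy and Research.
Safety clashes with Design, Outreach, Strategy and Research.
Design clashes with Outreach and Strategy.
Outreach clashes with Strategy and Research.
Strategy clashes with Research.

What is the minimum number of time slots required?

Audit, Outreach, Strategy, Research all conflict with each other, so at least 4 time slots are needed.
Using 4 time slots: Budget=3, Audit=2, Safety=2, Design=4, Outreach=3, Strategy=1, Research=4. Each listed conflict is separated.

4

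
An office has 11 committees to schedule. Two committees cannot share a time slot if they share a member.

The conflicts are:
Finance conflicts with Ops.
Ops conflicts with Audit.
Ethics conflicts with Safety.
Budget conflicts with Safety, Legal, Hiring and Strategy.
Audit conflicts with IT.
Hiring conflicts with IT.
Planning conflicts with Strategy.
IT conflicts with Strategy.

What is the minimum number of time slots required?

2

Hiring and IT conflict, so at least 2 time slots are needed.
Using 2 time slots: Finance=2, Ops=1, Ethics=1, Budget=1, Audit=2, Safety=2, Legal=2, Hiring=2, Planning=1, IT=1, Strategy=2. Every pair that conflicts lands in different time slots.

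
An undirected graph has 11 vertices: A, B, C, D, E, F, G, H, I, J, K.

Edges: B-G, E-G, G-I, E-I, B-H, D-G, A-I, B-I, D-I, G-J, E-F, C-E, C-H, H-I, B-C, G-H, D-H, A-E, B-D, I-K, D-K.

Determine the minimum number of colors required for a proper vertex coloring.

B, D, G, H, I are pairwise adjacent (a clique of size 5), so at least 5 colors are needed.
One proper 5-coloring: A=blue, B=yellow, C=red, D=green, E=green, F=red, G=blue, H=purple, I=red, J=red, K=blue. Each edge has distinct colors on its endpoints.

5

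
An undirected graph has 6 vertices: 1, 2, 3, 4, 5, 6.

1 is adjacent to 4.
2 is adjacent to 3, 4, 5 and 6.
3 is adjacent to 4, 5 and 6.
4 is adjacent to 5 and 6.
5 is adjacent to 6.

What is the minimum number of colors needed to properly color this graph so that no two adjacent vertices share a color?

5

2, 3, 4, 5, 6 are pairwise adjacent (a clique of size 5), so at least 5 colors are needed.
5 colors suffice: color a → {4}; color b → {1, 6}; color c → {5}; color d → {3}; color e → {2}. No two adjacent vertices share a color.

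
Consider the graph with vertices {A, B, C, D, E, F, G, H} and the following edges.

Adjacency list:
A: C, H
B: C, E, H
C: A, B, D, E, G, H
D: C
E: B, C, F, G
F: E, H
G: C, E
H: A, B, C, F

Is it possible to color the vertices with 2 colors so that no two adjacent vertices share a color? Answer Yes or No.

A, C, H are mutually adjacent, so at least 3 colors are needed.
So 2 colors are not enough.

No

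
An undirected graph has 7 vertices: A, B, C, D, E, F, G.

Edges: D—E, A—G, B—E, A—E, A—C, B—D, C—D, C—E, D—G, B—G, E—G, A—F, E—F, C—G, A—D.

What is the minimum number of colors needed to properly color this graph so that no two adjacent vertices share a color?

A, C, D, E, G are mutually adjacent (a clique of size 5), so at least 5 colors are needed.
5 colors suffice: color 1 → {E}; color 2 → {D, F}; color 3 → {G}; color 4 → {A, B}; color 5 → {C}. Each edge has distinct colors on its endpoints.

5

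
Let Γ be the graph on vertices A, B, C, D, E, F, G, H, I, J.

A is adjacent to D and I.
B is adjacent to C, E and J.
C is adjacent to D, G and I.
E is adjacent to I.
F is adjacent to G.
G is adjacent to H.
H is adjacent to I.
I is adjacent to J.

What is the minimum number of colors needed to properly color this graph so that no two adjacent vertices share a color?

2

A and D are adjacent, so at least 2 colors are needed.
One proper 2-coloring: A=2, B=1, C=2, D=1, E=2, F=2, G=1, H=2, I=1, J=2. Each edge has distinct colors on its endpoints.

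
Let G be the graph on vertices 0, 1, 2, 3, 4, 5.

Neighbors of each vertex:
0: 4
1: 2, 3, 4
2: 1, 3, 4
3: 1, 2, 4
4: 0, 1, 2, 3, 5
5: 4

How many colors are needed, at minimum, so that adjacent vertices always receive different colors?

1, 2, 3, 4 form a clique, so at least 4 colors are needed.
One proper 4-coloring: 0=blue, 1=blue, 2=yellow, 3=green, 4=red, 5=blue. Each edge has distinct colors on its endpoints.

4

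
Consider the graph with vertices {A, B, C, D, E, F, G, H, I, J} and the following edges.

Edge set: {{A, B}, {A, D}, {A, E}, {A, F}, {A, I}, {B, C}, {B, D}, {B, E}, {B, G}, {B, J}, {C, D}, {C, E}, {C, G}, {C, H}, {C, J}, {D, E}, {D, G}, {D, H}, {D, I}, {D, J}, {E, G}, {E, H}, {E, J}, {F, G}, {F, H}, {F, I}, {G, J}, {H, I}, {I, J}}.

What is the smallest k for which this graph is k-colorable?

B, C, D, E, G, J are pairwise adjacent (a clique of size 6), so at least 6 colors are needed.
One proper 6-coloring: A=4, B=3, C=4, D=1, E=2, F=1, G=6, H=3, I=2, J=5. Every edge joins two different colors.

6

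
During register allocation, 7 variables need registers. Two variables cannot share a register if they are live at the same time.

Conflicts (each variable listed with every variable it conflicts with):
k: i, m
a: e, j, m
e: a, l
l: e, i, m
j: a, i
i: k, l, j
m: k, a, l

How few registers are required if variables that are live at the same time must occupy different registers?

The cycle e-a-j-i-l-e has odd length 5, so it cannot be 2-colored; at least 3 registers are needed.
3 registers suffice: register 1 → {a, i}; register 2 → {e, j, m}; register 3 → {k, l}. No two conflicting variables share a register.

3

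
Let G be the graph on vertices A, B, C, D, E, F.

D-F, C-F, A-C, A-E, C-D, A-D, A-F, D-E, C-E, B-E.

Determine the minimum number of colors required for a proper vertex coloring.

4

A, C, D, E are mutually adjacent (a clique of size 4), so at least 4 colors are needed.
4 colors suffice: A=1, B=1, C=2, D=4, E=3, F=3. Each edge has distinct colors on its endpoints.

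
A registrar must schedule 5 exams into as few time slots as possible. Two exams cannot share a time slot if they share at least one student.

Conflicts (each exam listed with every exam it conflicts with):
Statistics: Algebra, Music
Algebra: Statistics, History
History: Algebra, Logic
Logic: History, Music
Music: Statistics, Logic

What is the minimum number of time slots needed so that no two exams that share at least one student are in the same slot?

The cycle History-Algebra-Statistics-Music-Logic-History has odd length 5, so it cannot be 2-colored; at least 3 time slots are needed.
3 time slots suffice: time slot 1 → {Statistics, Logic}; time slot 2 → {History, Music}; time slot 3 → {Algebra}. Every pair that conflicts lands in different time slots.

3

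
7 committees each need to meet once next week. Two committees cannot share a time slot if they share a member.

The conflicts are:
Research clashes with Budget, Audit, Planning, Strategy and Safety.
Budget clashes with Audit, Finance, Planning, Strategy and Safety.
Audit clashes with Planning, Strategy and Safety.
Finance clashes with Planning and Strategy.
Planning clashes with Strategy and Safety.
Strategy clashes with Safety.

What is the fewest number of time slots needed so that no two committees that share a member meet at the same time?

Research, Budget, Audit, Planning, Strategy, Safety all conflict with each other, so at least 6 time slots are needed.
A valid assignment using 6 time slots: Research=6, Budget=2, Audit=5, Finance=4, Planning=1, Strategy=3, Safety=4. No two conflicting committees share a time slot.

6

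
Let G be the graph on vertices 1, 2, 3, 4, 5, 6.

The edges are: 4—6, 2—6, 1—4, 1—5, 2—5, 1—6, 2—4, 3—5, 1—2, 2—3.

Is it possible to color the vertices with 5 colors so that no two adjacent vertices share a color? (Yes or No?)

Yes

The chromatic number is 4. 1, 2, 4, 6 form a clique, so at least 4 colors are needed.
4 colors suffice: color a → {2}; color b → {1, 3}; color c → {4, 5}; color d → {6}.
Since 5 ≥ 4, a proper 5-coloring certainly exists.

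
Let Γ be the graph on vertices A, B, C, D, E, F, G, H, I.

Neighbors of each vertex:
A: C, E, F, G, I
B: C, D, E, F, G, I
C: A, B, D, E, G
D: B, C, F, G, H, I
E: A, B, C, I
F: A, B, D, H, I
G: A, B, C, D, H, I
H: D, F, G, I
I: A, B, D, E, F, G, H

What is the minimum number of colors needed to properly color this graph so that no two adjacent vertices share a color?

4

B, D, F, I form a clique, so at least 4 colors are needed.
4 colors suffice: color 1 → {C, I}; color 2 → {E, F, G}; color 3 → {A, D}; color 4 → {B, H}. No two adjacent vertices share a color.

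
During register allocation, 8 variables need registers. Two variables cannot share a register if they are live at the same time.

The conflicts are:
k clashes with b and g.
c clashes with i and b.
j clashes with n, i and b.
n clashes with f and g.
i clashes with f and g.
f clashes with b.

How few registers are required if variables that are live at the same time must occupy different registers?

The cycle g-k-b-c-i-g has odd length 5, so it cannot be 2-colored; at least 3 registers are needed.
3 registers suffice: register 1 → {n, i, b}; register 2 → {c, j, f, g}; register 3 → {k}. Each listed conflict is separated.

3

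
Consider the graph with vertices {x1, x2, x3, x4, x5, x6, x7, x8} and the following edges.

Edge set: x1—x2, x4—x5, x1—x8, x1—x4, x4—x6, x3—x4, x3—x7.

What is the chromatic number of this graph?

2

x3 and x4 are adjacent, so at least 2 colors are needed.
2 colors suffice: color 1 → {x2, x4, x7, x8}; color 2 → {x1, x3, x5, x6}. Each edge has distinct colors on its endpoints.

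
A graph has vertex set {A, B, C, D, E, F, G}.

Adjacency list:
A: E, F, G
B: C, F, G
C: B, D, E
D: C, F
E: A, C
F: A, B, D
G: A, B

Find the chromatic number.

3

The cycle B-G-A-E-C-B has odd length 5, so it cannot be 2-colored; at least 3 colors are needed.
3 colors suffice: color 1 → {A, C}; color 2 → {E, F, G}; color 3 → {B, D}. No two adjacent vertices share a color.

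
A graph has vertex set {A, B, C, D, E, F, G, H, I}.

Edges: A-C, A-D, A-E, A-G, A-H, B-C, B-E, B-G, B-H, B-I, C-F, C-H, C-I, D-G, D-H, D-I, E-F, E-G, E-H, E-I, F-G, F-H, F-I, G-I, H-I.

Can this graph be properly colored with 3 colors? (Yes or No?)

No

C, F, H, I form a clique, so at least 4 colors are needed.
So 3 colors are not enough.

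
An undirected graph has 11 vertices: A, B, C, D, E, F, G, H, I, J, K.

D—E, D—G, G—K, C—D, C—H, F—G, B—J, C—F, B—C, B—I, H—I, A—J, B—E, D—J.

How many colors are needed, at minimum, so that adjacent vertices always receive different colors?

D and J are adjacent, so at least 2 colors are needed.
One proper 2-coloring: A=1, B=1, C=2, D=1, E=2, F=1, G=2, H=1, I=2, J=2, K=1. No two adjacent vertices share a color.

2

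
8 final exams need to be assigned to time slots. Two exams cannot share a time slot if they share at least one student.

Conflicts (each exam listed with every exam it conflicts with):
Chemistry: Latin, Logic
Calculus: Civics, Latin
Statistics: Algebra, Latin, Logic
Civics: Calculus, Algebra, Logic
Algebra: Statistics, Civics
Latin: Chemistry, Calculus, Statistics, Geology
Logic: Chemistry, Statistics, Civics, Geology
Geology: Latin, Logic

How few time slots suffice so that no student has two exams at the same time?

3

The cycle Civics-Logic-Geology-Latin-Calculus-Civics has odd length 5, so it cannot be 2-colored; at least 3 time slots are needed.
3 time slots suffice: time slot 1 → {Algebra, Latin, Logic}; time slot 2 → {Chemistry, Statistics, Civics, Geology}; time slot 3 → {Calculus}. Each listed conflict is separated.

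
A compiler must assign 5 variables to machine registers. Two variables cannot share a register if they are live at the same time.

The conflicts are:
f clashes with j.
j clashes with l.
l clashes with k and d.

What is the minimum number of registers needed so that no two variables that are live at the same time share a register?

2

l and d conflict, so at least 2 registers are needed.
2 registers suffice: register 1 → {f, l}; register 2 → {j, k, d}. Every pair that conflicts lands in different registers.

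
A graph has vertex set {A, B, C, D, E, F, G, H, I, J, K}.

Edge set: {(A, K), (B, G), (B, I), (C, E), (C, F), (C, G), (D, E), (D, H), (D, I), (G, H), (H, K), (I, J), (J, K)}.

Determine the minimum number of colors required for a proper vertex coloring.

3

The cycle D-E-C-G-H-D has odd length 5, so it cannot be 2-colored; at least 3 colors are needed.
A valid assignment using 3 colors: A=2, B=1, C=1, D=1, E=2, F=2, G=3, H=2, I=2, J=3, K=1. Every edge joins two different colors.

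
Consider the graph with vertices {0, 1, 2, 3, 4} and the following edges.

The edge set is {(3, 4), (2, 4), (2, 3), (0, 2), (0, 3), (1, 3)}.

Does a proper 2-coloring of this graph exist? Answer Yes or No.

0, 2, 3 are mutually adjacent, so at least 3 colors are needed.
So 2 colors are not enough.

No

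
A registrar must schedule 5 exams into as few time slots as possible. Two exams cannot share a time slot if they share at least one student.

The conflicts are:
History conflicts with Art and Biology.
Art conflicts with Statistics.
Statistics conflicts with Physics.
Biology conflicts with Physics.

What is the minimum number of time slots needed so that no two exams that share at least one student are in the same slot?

3

The cycle Statistics-Art-History-Biology-Physics-Statistics has odd length 5, so it cannot be 2-colored; at least 3 time slots are needed.
3 time slots suffice: time slot 1 → {History, Statistics}; time slot 2 → {Art, Physics}; time slot 3 → {Biology}. No two conflicting exams share a time slot.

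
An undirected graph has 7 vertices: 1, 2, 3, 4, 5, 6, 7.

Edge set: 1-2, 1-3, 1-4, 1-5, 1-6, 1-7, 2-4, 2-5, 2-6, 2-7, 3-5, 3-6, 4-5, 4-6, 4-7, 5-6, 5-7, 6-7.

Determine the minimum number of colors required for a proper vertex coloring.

6

1, 2, 4, 5, 6, 7 form a clique, so at least 6 colors are needed.
A valid assignment using 6 colors: 1=b, 2=f, 3=d, 4=e, 5=c, 6=a, 7=d. Every edge joins two different colors.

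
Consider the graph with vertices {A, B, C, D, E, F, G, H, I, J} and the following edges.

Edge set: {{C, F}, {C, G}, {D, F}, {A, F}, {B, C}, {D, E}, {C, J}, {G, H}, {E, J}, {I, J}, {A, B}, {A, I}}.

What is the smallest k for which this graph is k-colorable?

3

The cycle J-E-D-F-C-J has odd length 5, so it cannot be 2-colored; at least 3 colors are needed.
3 colors suffice: A=1, B=2, C=1, D=1, E=3, F=2, G=2, H=1, I=3, J=2. No two adjacent vertices share a color.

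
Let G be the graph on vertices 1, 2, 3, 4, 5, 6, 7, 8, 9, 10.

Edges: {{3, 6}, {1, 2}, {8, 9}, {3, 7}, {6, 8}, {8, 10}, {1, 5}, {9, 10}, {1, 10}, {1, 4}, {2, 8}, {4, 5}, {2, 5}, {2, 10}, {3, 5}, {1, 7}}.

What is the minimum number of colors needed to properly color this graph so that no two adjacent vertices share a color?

8, 9, 10 form a triangle, so at least 3 colors are needed.
3 colors suffice: color red → {1, 3, 8}; color blue → {5, 6, 7, 10}; color green → {2, 4, 9}. No two adjacent vertices share a color.

3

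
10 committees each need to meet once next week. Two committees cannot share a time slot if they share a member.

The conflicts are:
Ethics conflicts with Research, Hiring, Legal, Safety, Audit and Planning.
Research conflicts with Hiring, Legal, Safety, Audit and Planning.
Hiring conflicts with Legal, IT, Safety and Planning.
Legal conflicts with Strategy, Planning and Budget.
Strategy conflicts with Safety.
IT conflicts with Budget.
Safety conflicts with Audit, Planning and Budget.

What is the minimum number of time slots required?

Ethics, Research, Hiring, Safety, Planning pairwise conflict, so at least 5 time slots are needed.
5 time slots suffice: time slot 1 → {Legal, IT, Safety}; time slot 2 → {Ethics, Strategy, Budget}; time slot 3 → {Research}; time slot 4 → {Hiring, Audit}; time slot 5 → {Planning}. Every pair that conflicts lands in different time slots.

5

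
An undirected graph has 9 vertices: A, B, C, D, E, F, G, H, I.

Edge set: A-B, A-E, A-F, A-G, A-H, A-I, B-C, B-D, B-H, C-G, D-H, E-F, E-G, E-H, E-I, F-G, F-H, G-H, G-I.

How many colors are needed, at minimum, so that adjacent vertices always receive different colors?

5

A, E, F, G, H are mutually adjacent (a clique of size 5), so at least 5 colors are needed.
5 colors suffice: color red → {C, H, I}; color blue → {A, D}; color green → {B, G}; color yellow → {E}; color purple → {F}. No two adjacent vertices share a color.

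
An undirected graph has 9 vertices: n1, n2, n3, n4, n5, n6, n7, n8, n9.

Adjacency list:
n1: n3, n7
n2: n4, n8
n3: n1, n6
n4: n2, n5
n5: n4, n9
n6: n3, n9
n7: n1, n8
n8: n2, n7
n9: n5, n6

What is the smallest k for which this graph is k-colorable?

3

The cycle n9-n5-n4-n2-n8-n7-n1-n3-n6-n9 has odd length 9, so it cannot be 2-colored; at least 3 colors are needed.
3 colors suffice: color 1 → {n1, n4, n6, n8}; color 2 → {n2, n3, n5, n7}; color 3 → {n9}. No two adjacent vertices share a color.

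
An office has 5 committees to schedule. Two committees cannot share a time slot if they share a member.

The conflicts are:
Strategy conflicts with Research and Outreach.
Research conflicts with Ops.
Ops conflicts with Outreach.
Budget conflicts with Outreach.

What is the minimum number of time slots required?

2

Strategy and Outreach conflict, so at least 2 time slots are needed.
2 time slots suffice: time slot 1 → {Research, Outreach}; time slot 2 → {Strategy, Ops, Budget}. Each listed conflict is separated.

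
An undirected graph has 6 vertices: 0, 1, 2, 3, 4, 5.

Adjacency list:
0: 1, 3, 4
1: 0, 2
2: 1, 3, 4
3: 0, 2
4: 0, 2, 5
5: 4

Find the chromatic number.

4 and 5 are adjacent, so at least 2 colors are needed.
2 colors suffice: 0=a, 1=b, 2=a, 3=b, 4=b, 5=a. Every edge joins two different colors.

2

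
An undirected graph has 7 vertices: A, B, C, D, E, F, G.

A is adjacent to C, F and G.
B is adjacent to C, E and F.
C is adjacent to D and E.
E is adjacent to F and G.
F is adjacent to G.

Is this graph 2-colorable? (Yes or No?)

B, E, F are mutually adjacent, so at least 3 colors are needed.
So 2 colors are not enough.

No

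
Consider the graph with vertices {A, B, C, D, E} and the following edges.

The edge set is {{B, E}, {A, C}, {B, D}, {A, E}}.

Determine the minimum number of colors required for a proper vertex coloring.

2

B and E are adjacent, so at least 2 colors are needed.
2 colors suffice: color 1 → {A, B}; color 2 → {C, D, E}. No two adjacent vertices share a color.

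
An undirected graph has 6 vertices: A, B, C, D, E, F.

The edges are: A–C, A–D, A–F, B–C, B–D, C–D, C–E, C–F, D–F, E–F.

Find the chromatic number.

4

A, C, D, F are mutually adjacent (a clique of size 4), so at least 4 colors are needed.
4 colors suffice: color red → {C}; color blue → {D, E}; color green → {B, F}; color yellow → {A}. Every edge joins two different colors.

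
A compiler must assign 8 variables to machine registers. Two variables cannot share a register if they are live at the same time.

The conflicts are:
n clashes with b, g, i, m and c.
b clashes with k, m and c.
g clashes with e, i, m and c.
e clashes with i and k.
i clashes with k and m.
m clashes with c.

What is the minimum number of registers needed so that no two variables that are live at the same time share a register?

n, g, i, m are mutually in conflict, so at least 4 registers are needed.
4 registers suffice: n=2, b=3, g=3, e=2, i=1, k=4, m=4, c=1. Every pair that conflicts lands in different registers.

4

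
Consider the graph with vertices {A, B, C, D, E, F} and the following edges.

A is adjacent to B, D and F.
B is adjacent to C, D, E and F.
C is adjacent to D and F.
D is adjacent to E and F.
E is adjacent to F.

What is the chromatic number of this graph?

B, C, D, F are pairwise adjacent (a clique of size 4), so at least 4 colors are needed.
4 colors suffice: color red → {B}; color blue → {D}; color green → {F}; color yellow → {A, C, E}. Each edge has distinct colors on its endpoints.

4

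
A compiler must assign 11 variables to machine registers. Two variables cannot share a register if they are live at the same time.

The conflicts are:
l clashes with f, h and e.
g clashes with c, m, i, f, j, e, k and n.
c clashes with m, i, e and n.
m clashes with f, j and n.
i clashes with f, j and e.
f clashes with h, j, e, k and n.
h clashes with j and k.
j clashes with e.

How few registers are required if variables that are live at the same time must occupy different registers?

g, i, f, j, e are mutually in conflict, so at least 5 registers are needed.
5 registers suffice: register 1 → {c, f}; register 2 → {g, h}; register 3 → {m, e, k}; register 4 → {l, j, n}; register 5 → {i}. Each listed conflict is separated.

5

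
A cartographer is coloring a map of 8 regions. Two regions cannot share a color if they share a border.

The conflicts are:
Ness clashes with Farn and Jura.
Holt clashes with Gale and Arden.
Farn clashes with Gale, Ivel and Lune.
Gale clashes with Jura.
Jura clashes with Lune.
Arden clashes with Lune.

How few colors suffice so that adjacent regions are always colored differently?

3

The cycle Holt-Gale-Jura-Lune-Arden-Holt has odd length 5, so it cannot be 2-colored; at least 3 colors are needed.
3 colors suffice: Ness=2, Holt=1, Farn=1, Gale=2, Jura=1, Ivel=2, Arden=3, Lune=2. Every pair that conflicts lands in different colors.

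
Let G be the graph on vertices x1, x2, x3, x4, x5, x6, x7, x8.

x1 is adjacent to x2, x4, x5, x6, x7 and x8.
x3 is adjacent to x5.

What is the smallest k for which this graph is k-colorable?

x1 and x6 are adjacent, so at least 2 colors are needed.
2 colors suffice: x1=red, x2=blue, x3=red, x4=blue, x5=blue, x6=blue, x7=blue, x8=blue. No two adjacent vertices share a color.

2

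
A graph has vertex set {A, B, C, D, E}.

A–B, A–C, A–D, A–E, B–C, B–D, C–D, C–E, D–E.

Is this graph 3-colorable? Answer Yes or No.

A, B, C, D form a clique, so at least 4 colors are needed.
So 3 colors are not enough.

No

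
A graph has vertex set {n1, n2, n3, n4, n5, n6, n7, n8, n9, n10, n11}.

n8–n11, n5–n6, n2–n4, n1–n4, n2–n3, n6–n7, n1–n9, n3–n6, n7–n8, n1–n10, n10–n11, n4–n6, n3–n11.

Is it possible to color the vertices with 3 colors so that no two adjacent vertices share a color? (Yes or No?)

Yes

The chromatic number is 3. The cycle n11-n3-n6-n7-n8-n11 has odd length 5, so it cannot be 2-colored; at least 3 colors are needed.
3 colors suffice: n1=1, n2=1, n3=2, n4=2, n5=2, n6=1, n7=2, n8=3, n9=2, n10=2, n11=1.
That is already a proper 3-coloring.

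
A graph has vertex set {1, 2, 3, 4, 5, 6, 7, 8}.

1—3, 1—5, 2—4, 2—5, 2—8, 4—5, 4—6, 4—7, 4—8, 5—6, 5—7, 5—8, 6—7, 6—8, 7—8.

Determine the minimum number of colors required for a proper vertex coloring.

5

4, 5, 6, 7, 8 are mutually adjacent (a clique of size 5), so at least 5 colors are needed.
One proper 5-coloring: 1=b, 2=d, 3=a, 4=b, 5=a, 6=d, 7=e, 8=c. Every edge joins two different colors.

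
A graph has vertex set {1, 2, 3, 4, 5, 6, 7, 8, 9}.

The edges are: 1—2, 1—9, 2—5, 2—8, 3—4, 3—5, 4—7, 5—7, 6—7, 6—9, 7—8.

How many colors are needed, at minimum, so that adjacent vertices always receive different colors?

2

6 and 9 are adjacent, so at least 2 colors are needed.
One proper 2-coloring: 1=blue, 2=red, 3=red, 4=blue, 5=blue, 6=blue, 7=red, 8=blue, 9=red. Every edge joins two different colors.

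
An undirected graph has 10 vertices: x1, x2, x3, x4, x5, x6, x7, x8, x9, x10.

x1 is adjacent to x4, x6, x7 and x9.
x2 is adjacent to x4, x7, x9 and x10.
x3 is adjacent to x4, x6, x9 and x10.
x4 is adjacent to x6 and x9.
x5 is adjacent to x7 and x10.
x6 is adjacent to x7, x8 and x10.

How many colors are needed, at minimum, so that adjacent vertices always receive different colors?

x1, x4, x9 are mutually adjacent, so at least 3 colors are needed.
One proper 3-coloring: x1=3, x2=3, x3=3, x4=2, x5=1, x6=1, x7=2, x8=2, x9=1, x10=2. Each edge has distinct colors on its endpoints.

3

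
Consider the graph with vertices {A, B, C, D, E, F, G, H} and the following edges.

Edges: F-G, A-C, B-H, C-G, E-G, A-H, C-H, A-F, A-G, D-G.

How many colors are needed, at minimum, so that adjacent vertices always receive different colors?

3

A, C, H form a triangle, so at least 3 colors are needed.
A valid assignment using 3 colors: A=blue, B=blue, C=green, D=blue, E=blue, F=green, G=red, H=red. Each edge has distinct colors on its endpoints.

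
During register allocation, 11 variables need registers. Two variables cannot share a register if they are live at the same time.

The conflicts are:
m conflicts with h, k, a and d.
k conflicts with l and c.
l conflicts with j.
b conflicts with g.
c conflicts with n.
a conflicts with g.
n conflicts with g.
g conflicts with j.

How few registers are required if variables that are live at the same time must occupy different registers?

a and g conflict, so at least 2 registers are needed.
2 registers suffice: register 1 → {m, l, c, g}; register 2 → {h, k, b, a, n, d, j}. Each listed conflict is separated.

2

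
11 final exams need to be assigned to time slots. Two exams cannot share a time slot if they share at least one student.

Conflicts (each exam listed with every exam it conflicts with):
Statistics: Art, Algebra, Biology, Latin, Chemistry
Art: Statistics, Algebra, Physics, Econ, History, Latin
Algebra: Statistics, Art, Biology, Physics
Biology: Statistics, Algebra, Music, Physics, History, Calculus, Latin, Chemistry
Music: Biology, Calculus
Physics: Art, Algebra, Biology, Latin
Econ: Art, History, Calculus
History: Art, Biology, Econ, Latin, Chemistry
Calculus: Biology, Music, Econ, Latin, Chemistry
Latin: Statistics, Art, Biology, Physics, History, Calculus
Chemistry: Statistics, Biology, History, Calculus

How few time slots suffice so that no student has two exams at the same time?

Art, Econ, History all conflict with each other, so at least 3 time slots are needed.
3 time slots suffice: time slot 1 → {Art, Biology}; time slot 2 → {Algebra, Music, Econ, Latin, Chemistry}; time slot 3 → {Statistics, Physics, History, Calculus}. Each listed conflict is separated.

3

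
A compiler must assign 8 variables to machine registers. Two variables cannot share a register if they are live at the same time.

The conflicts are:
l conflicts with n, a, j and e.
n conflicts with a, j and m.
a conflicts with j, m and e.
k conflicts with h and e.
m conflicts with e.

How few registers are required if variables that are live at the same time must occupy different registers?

l, n, a, j all conflict with each other, so at least 4 registers are needed.
4 registers suffice: register 1 → {a, k}; register 2 → {n, h, e}; register 3 → {l, m}; register 4 → {j}. No two conflicting variables share a register.

4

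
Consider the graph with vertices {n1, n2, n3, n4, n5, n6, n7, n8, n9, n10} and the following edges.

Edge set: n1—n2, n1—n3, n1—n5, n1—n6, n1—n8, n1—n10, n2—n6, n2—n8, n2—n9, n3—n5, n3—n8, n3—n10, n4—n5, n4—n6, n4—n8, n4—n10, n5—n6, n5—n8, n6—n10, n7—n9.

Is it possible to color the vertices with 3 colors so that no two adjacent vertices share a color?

n1, n3, n5, n8 form a clique, so at least 4 colors are needed.
So 3 colors are not enough.

No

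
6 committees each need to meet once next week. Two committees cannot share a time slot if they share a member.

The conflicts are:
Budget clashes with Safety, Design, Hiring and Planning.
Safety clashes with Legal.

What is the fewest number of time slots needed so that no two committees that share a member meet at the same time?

Budget and Hiring conflict, so at least 2 time slots are needed.
Using 2 time slots: Budget=1, Safety=2, Legal=1, Design=2, Hiring=2, Planning=2. Each listed conflict is separated.

2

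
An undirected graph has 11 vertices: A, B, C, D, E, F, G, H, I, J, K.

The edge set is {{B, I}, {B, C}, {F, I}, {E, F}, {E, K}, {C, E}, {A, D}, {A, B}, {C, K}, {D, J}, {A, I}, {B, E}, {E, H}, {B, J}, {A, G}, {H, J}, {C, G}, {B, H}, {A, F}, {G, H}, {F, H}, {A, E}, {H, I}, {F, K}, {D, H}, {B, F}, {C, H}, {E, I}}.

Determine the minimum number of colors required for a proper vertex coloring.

5

B, E, F, H, I form a clique, so at least 5 colors are needed.
5 colors suffice: color 1 → {A, H, K}; color 2 → {D, E, G}; color 3 → {B}; color 4 → {C, F, J}; color 5 → {I}. Each edge has distinct colors on its endpoints.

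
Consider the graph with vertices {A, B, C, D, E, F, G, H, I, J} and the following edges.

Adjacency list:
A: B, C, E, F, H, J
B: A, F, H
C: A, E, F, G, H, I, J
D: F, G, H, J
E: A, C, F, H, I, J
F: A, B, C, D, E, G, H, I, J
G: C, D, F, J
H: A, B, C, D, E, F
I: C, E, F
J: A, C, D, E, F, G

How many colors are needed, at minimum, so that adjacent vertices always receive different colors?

5

A, C, E, F, H are pairwise adjacent (a clique of size 5), so at least 5 colors are needed.
One proper 5-coloring: A=3, B=2, C=2, D=2, E=5, F=1, G=3, H=4, I=3, J=4. No two adjacent vertices share a color.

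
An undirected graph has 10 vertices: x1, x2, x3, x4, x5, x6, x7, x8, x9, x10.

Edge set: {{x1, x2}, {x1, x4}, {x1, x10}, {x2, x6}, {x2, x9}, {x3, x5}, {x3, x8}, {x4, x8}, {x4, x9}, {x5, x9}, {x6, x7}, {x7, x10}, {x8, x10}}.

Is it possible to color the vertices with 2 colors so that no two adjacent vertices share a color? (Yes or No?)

No

The cycle x4-x9-x5-x3-x8-x4 has odd length 5, so it cannot be 2-colored; at least 3 colors are needed.
So 2 colors are not enough.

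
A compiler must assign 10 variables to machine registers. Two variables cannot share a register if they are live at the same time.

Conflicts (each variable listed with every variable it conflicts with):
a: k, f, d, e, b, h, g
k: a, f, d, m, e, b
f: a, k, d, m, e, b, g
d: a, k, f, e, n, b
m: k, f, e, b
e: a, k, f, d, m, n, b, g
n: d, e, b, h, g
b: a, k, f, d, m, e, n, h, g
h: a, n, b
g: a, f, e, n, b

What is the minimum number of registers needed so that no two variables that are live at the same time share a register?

a, k, f, d, e, b pairwise conflict, so at least 6 registers are needed.
6 registers suffice: register 1 → {b}; register 2 → {e, h}; register 3 → {a, m, n}; register 4 → {f}; register 5 → {d, g}; register 6 → {k}. Every pair that conflicts lands in different registers.

6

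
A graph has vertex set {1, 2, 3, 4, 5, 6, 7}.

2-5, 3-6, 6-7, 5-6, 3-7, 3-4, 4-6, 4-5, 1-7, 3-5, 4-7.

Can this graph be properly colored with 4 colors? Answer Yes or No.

The chromatic number is 4. 3, 4, 5, 6 are mutually adjacent (a clique of size 4), so at least 4 colors are needed.
4 colors suffice: color a → {1, 2, 6}; color b → {5, 7}; color c → {3}; color d → {4}.
That is already a proper 4-coloring.

Yes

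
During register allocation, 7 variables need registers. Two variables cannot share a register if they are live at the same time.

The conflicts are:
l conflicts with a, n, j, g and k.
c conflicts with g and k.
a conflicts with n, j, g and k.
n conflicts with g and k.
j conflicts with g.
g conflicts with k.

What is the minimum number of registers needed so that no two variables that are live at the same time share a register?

5

l, a, n, g, k all conflict with each other, so at least 5 registers are needed.
5 registers suffice: l=3, c=3, a=4, n=5, j=2, g=1, k=2. Every pair that conflicts lands in different registers.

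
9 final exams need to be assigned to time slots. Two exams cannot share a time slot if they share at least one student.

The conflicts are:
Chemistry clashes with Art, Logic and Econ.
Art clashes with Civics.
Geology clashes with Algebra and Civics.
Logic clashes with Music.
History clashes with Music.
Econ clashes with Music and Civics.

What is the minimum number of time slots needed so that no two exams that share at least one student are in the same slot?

Logic and Music conflict, so at least 2 time slots are needed.
2 time slots suffice: time slot 1 → {Chemistry, Algebra, Music, Civics}; time slot 2 → {Art, Geology, Logic, History, Econ}. No two conflicting exams share a time slot.

2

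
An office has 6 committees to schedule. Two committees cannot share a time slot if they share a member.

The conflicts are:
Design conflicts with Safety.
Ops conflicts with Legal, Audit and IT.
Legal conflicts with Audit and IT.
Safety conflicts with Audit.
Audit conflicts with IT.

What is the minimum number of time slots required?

Ops, Legal, Audit, IT all conflict with each other, so at least 4 time slots are needed.
A valid assignment using 4 time slots: Design=1, Ops=4, Legal=3, Safety=2, Audit=1, IT=2. Each listed conflict is separated.

4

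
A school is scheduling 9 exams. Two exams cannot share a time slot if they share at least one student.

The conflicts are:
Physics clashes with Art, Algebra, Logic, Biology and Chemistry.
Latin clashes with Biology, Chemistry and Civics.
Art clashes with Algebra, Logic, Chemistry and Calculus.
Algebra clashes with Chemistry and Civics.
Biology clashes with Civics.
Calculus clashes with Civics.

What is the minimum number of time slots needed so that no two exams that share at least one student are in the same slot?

Physics, Art, Algebra, Chemistry all conflict with each other, so at least 4 time slots are needed.
4 time slots suffice: time slot 1 → {Art, Civics}; time slot 2 → {Physics, Latin, Calculus}; time slot 3 → {Logic, Biology, Chemistry}; time slot 4 → {Algebra}. Each listed conflict is separated.

4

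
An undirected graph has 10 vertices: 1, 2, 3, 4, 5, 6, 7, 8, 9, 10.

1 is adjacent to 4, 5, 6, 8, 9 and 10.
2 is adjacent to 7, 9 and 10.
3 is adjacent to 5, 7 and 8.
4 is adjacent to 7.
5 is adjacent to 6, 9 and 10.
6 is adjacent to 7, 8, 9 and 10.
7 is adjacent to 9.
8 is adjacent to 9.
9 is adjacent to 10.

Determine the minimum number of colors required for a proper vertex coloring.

5

1, 5, 6, 9, 10 are pairwise adjacent (a clique of size 5), so at least 5 colors are needed.
5 colors suffice: color a → {3, 4, 9}; color b → {1, 7}; color c → {2, 6}; color d → {5, 8}; color e → {10}. Every edge joins two different colors.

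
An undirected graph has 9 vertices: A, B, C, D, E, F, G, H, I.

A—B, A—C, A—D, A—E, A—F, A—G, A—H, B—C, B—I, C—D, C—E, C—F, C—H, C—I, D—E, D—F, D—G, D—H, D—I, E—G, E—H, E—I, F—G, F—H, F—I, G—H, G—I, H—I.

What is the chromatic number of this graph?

5

D, E, G, H, I are pairwise adjacent (a clique of size 5), so at least 5 colors are needed.
5 colors suffice: A=3, B=2, C=1, D=2, E=5, F=5, G=1, H=4, I=3. Each edge has distinct colors on its endpoints.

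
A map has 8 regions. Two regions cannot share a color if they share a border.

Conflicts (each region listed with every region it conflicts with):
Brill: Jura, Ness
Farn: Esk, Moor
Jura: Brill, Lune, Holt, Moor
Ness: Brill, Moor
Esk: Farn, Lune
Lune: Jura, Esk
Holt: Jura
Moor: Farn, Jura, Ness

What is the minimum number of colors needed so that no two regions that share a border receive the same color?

The cycle Moor-Jura-Lune-Esk-Farn-Moor has odd length 5, so it cannot be 2-colored; at least 3 colors are needed.
3 colors suffice: color 1 → {Farn, Jura, Ness}; color 2 → {Brill, Lune, Holt, Moor}; color 3 → {Esk}. No two conflicting regions share a color.

3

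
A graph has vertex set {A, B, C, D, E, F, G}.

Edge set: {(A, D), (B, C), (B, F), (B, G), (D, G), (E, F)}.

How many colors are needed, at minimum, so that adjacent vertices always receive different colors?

B and C are adjacent, so at least 2 colors are needed.
2 colors suffice: color red → {B, D, E}; color blue → {A, C, F, G}. Every edge joins two different colors.

2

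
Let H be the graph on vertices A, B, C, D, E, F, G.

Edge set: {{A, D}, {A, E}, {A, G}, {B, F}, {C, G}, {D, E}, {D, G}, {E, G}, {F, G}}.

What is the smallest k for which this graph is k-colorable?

4

A, D, E, G are pairwise adjacent (a clique of size 4), so at least 4 colors are needed.
A valid assignment using 4 colors: A=blue, B=red, C=blue, D=yellow, E=green, F=blue, G=red. Every edge joins two different colors.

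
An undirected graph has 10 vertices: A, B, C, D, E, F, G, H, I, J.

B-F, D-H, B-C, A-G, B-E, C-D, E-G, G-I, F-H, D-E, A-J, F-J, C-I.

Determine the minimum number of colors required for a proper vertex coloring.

3

The cycle D-E-G-I-C-D has odd length 5, so it cannot be 2-colored; at least 3 colors are needed.
3 colors suffice: color 1 → {C, F, G}; color 2 → {A, B, D, I}; color 3 → {E, H, J}. Each edge has distinct colors on its endpoints.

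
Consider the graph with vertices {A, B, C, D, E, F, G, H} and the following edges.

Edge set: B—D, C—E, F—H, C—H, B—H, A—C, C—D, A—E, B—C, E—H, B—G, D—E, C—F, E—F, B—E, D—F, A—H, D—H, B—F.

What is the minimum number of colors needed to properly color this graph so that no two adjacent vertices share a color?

B, C, D, E, F, H are mutually adjacent (a clique of size 6), so at least 6 colors are needed.
6 colors suffice: A=1, B=1, C=4, D=6, E=2, F=5, G=2, H=3. No two adjacent vertices share a color.

6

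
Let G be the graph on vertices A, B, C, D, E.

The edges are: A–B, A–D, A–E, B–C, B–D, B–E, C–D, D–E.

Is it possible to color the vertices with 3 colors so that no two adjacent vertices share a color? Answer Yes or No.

A, B, D, E form a clique, so at least 4 colors are needed.
So 3 colors are not enough.

No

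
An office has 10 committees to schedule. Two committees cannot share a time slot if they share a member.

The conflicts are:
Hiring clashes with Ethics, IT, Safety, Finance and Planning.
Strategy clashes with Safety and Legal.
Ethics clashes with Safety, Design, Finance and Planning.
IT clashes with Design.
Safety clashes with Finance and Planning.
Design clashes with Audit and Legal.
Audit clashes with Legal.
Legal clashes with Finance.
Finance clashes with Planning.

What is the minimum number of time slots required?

5

Hiring, Ethics, Safety, Finance, Planning pairwise conflict, so at least 5 time slots are needed.
5 time slots suffice: Hiring=3, Strategy=2, Ethics=4, IT=2, Safety=1, Design=1, Audit=2, Legal=3, Finance=2, Planning=5. No two conflicting committees share a time slot.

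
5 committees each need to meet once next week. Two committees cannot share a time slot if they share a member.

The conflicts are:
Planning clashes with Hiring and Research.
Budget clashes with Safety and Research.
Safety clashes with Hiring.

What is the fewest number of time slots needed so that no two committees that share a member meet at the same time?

3

The cycle Budget-Safety-Hiring-Planning-Research-Budget has odd length 5, so it cannot be 2-colored; at least 3 time slots are needed.
Using 3 time slots: Planning=2, Budget=3, Safety=2, Hiring=1, Research=1. Each listed conflict is separated.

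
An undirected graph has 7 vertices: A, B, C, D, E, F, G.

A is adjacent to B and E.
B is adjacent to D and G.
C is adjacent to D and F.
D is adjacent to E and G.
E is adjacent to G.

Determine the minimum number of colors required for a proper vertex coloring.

3

D, E, G are mutually adjacent, so at least 3 colors are needed.
3 colors suffice: color 1 → {A, D, F}; color 2 → {B, C, E}; color 3 → {G}. Each edge has distinct colors on its endpoints.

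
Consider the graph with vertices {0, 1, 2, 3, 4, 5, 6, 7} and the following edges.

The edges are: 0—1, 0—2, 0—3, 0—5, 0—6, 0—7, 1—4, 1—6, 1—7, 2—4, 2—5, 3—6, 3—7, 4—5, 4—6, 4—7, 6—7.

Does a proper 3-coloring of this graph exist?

1, 4, 6, 7 form a clique, so at least 4 colors are needed.
So 3 colors are not enough.

No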